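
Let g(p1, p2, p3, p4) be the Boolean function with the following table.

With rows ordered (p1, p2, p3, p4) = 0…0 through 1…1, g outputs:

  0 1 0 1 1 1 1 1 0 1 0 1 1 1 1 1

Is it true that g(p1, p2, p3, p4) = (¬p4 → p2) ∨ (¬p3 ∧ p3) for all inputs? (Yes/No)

Yes

Check the formula against g row by row:
  p1=0, p2=0, p3=0, p4=0: formula gives 0, g = 0 ✓
  p1=0, p2=0, p3=0, p4=1: formula gives 1, g = 1 ✓
  p1=0, p2=0, p3=1, p4=0: formula gives 0, g = 0 ✓
  p1=0, p2=0, p3=1, p4=1: formula gives 1, g = 1 ✓
  …and likewise for the remaining 12 rows.
All 16 rows match — the expression computes g exactly.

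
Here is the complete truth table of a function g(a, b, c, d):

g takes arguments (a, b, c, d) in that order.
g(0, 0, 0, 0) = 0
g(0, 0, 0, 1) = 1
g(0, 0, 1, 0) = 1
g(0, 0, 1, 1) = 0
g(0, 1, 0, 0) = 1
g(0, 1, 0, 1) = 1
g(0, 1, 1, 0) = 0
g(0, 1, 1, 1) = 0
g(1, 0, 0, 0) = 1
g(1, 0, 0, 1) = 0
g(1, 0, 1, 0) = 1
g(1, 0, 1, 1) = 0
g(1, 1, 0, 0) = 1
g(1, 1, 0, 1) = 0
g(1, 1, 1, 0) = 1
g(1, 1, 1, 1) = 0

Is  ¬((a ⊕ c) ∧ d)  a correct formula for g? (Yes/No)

Evaluate ¬((a ⊕ c) ∧ d) on each row and compare to g:
  a=0, b=0, c=0, d=0: formula gives 1, but g = 0 ✗
A single disagreement suffices: at (0,0,0,0) they differ, so the formula does not compute g.

No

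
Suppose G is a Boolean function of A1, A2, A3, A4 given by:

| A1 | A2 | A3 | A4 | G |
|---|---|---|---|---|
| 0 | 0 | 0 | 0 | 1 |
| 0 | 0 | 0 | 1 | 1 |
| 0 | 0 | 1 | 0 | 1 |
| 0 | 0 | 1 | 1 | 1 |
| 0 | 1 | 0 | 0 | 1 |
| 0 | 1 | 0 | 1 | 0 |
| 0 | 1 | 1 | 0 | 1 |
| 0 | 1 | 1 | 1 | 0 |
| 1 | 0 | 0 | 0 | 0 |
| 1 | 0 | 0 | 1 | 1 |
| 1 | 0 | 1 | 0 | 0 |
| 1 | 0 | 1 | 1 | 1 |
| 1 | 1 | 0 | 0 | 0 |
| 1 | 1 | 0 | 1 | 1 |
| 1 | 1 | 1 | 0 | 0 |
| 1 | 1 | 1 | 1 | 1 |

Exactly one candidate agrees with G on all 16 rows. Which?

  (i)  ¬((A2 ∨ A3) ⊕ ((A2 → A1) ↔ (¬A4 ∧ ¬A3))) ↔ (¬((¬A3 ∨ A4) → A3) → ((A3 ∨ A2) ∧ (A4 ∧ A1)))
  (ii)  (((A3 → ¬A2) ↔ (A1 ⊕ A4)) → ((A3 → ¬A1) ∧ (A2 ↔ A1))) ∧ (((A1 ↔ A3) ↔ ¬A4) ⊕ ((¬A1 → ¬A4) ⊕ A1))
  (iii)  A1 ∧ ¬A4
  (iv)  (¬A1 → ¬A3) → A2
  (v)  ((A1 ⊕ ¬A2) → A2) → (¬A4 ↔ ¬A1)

v

(i): at (0,0,0,1) it gives 0, but G = 1 — eliminated.
(ii): at (0,0,0,0) it gives 0, but G = 1 — eliminated.
(iii): at (0,0,0,0) it gives 0, but G = 1 — eliminated.
(iv): at (0,0,0,0) it gives 0, but G = 1 — eliminated.
That leaves (v). Evaluating it on every row reproduces the table of G exactly.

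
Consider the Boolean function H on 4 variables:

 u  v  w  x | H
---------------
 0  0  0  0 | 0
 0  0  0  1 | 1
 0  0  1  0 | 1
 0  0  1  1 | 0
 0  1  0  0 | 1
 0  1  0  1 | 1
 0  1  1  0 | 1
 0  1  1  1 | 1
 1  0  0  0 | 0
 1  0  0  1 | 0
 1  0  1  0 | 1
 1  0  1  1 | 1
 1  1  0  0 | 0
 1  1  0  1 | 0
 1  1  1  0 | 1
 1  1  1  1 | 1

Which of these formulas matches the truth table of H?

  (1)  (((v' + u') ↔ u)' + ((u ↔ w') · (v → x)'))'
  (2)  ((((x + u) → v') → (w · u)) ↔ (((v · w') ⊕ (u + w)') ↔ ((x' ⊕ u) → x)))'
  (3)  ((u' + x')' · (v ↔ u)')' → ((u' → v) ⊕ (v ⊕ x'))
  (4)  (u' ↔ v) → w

2

(1) disagrees with H on (0,0,0,1) (formula → 0, table → 1); rule it out.
(3) disagrees with H on (0,0,0,0) (formula → 1, table → 0); rule it out.
(4) disagrees with H on (0,0,0,0) (formula → 1, table → 0); rule it out.
Only (2) survives; checking it on all 16 rows confirms it matches H.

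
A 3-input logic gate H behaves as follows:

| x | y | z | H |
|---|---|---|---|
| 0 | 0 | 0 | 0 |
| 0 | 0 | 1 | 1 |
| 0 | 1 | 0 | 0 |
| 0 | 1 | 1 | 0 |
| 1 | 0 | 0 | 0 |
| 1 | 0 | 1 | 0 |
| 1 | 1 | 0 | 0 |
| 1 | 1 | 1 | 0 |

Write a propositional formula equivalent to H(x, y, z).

H(x, y, z) = (~x & ~y) & z

Only row (0,0,1) gives 1. That row's minterm ¬x·¬y·z is H directly.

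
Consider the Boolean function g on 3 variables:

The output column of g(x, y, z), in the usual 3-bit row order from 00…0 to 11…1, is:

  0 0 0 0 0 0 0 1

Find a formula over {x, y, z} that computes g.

The output is 1 only when every input is 1 — the AND of all inputs.

g(x, y, z) = (x · y) · z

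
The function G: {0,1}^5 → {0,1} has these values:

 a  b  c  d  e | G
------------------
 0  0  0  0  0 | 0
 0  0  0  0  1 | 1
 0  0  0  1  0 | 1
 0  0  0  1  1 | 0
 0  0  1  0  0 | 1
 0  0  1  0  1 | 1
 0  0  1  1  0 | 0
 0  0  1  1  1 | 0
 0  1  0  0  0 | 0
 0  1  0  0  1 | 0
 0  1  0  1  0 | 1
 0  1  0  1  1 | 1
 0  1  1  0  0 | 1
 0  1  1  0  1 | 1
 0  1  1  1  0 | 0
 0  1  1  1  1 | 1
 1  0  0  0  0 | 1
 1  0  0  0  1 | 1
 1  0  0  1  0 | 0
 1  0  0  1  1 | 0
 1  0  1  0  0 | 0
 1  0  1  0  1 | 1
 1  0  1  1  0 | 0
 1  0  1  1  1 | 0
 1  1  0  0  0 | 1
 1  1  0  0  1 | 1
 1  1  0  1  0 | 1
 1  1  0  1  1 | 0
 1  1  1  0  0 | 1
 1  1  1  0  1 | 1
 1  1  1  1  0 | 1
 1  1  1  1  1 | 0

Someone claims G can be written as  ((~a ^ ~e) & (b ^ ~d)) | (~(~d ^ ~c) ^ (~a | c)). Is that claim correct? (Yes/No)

No

Check the formula against G row by row:
  a=0, b=0, c=0, d=0, e=0: formula gives 0, G = 0 ✓
  a=0, b=0, c=0, d=0, e=1: formula gives 1, G = 1 ✓
  a=0, b=0, c=0, d=1, e=0: formula gives 1, G = 1 ✓
  a=0, b=0, c=0, d=1, e=1: formula gives 1, but G = 0 ✗
Row (0,0,0,1,1) is a counterexample, so the formula is not equivalent to G.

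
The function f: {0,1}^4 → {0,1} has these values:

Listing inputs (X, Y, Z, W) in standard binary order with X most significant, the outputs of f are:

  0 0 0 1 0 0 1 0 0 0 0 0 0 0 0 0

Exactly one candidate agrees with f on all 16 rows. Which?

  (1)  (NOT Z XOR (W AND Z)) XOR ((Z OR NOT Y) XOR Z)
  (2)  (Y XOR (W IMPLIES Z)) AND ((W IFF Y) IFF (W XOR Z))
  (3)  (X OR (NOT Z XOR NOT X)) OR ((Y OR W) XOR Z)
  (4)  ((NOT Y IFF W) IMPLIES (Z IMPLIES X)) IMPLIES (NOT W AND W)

4

(1) fails at (0,1,0,0): the formula yields 1, f is 0.
(2) fails at (0,0,1,0): the formula yields 1, f is 0.
(3) fails at (0,0,0,1): the formula yields 1, f is 0.
That leaves (4). Evaluating it on every row reproduces the table of f exactly.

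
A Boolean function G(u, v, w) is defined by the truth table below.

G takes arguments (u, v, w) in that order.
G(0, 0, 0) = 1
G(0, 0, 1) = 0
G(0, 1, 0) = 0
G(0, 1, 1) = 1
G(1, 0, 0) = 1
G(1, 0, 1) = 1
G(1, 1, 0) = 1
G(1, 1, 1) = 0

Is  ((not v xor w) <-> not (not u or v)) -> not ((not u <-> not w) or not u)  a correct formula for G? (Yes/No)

Evaluate ((not v xor w) <-> not (not u or v)) -> not ((not u <-> not w) or not u) on each row and compare to G:
  u=0, v=0, w=0: formula gives 1, G = 1 ✓
  u=0, v=0, w=1: formula gives 0, G = 0 ✓
  u=0, v=1, w=0: formula gives 0, G = 0 ✓
  u=0, v=1, w=1: formula gives 1, G = 1 ✓
  u=1, v=0, w=0: formula gives 1, G = 1 ✓
  …
  u=1, v=1, w=1: formula gives 1, but G = 0 ✗
Row (1,1,1) is a counterexample, so the formula is not equivalent to G.

No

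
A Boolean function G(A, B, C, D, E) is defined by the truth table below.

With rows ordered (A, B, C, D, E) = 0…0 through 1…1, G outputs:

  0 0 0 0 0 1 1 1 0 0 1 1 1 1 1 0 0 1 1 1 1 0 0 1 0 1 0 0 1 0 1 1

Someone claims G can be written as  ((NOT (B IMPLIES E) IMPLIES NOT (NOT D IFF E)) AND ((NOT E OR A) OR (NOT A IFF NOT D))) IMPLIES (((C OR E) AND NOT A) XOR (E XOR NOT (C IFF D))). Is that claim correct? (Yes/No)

Test each input against both G and the formula:
  A=0, B=0, C=0, D=0, E=0: formula gives 0, G = 0 ✓
  A=0, B=0, C=0, D=0, E=1: formula gives 0, G = 0 ✓
  A=0, B=0, C=0, D=1, E=0: formula gives 1, but G = 0 ✗
A single disagreement suffices: at (0,0,0,1,0) they differ, so the formula does not compute G.

No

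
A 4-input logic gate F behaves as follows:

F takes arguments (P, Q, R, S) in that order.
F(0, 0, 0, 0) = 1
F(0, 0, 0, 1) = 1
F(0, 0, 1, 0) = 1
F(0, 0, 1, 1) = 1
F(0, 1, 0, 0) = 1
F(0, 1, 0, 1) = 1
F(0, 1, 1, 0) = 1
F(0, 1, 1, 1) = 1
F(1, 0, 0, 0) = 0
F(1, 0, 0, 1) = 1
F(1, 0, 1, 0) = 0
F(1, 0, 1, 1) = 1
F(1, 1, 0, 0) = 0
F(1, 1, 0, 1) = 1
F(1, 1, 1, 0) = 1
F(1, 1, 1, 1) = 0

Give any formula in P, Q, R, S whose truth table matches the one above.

F(P, Q, R, S) = not ((((((P and not Q) and not R) and not S) or (((P and not Q) and R) and not S)) or (((P and Q) and not R) and not S)) or (((P and Q) and R) and S))

F is 0 on only 4 rows — (1,0,0,0), (1,0,1,0), (1,1,0,0), (1,1,1,1). Writing each as a minterm (P·¬Q·¬R·¬S, P·¬Q·R·¬S, P·Q·¬R·¬S, P·Q·R·S) and OR-ing them characterizes exactly where F=0, so F is the negation of that disjunction.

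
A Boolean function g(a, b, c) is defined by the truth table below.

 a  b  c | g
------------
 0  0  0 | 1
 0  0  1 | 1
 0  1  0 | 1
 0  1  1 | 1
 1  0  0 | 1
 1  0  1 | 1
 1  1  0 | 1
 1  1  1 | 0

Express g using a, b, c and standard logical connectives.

The output is 0 only when every input is 1 — NAND of all inputs.

g(a, b, c) = ¬((a ∧ b) ∧ c)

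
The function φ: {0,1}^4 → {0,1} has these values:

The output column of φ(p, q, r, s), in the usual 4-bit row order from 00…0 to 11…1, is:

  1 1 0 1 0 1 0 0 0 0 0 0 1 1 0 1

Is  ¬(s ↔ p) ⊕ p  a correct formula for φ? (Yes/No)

Test each input against both φ and the formula:
  p=0, q=0, r=0, s=0: formula gives 0, but φ = 1 ✗
Since they disagree at (0,0,0,0), the expression is not a correct formula for φ.

No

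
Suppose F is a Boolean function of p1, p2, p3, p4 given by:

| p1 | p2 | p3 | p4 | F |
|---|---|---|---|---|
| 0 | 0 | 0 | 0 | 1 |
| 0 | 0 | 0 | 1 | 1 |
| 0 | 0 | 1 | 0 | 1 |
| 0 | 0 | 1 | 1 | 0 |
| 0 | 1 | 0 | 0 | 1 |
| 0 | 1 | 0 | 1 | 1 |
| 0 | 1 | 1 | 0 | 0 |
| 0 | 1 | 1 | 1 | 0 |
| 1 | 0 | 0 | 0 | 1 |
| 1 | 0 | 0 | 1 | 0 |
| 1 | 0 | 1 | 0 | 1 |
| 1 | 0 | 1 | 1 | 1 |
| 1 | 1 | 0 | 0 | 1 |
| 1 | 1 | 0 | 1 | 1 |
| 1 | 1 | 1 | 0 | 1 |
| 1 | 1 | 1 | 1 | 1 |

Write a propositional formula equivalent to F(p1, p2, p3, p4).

There are just 4 zero rows: (0,0,1,1), (0,1,1,0), (0,1,1,1), (1,0,0,1). Their minterms are ¬p1·¬p2·p3·p4, ¬p1·p2·p3·¬p4, ¬p1·p2·p3·p4, p1·¬p2·¬p3·p4; the OR of those covers precisely the 0-outputs, and negating it yields F.

F(p1, p2, p3, p4) = ¬((((((¬p1 ∧ ¬p2) ∧ p3) ∧ p4) ∨ (((¬p1 ∧ p2) ∧ p3) ∧ ¬p4)) ∨ (((¬p1 ∧ p2) ∧ p3) ∧ p4)) ∨ (((p1 ∧ ¬p2) ∧ ¬p3) ∧ p4))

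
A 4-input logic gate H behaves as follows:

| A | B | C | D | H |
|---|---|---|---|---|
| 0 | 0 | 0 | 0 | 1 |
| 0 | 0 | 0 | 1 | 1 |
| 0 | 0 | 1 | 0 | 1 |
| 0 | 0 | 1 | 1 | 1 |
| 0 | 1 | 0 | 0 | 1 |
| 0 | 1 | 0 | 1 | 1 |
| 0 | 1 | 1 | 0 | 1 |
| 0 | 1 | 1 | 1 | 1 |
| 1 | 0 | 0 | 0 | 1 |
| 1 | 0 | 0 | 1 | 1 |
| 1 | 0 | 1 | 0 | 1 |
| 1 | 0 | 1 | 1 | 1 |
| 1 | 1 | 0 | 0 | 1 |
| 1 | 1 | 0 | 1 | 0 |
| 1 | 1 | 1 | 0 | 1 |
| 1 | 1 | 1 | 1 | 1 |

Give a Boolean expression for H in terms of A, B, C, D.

Only row (1,1,0,1) gives 0. So H is 1 everywhere except there — the complement of the minterm A·B·¬C·D.

H(A, B, C, D) = ~(((A & B) & ~C) & D)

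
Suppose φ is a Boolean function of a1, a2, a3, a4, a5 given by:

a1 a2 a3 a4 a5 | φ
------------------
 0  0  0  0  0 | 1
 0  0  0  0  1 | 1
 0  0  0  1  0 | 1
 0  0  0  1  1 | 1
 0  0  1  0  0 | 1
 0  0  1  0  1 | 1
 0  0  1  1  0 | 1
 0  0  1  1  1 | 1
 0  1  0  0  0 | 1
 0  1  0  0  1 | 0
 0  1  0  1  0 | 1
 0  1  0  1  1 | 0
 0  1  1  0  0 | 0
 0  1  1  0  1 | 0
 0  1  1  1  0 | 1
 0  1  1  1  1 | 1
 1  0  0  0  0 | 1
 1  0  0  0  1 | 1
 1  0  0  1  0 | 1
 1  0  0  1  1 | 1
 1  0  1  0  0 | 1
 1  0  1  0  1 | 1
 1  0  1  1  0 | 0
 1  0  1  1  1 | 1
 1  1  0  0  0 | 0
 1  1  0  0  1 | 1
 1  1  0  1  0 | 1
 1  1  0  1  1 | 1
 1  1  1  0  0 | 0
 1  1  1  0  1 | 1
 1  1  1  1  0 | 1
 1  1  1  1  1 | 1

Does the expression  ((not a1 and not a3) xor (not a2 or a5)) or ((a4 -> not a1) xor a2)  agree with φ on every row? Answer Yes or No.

No

Evaluate ((not a1 and not a3) xor (not a2 or a5)) or ((a4 -> not a1) xor a2) on each row and compare to φ:
  a1=0, a2=0, a3=0, a4=0, a5=0: formula gives 1, φ = 1 ✓
  a1=0, a2=0, a3=0, a4=0, a5=1: formula gives 1, φ = 1 ✓
  a1=0, a2=0, a3=0, a4=1, a5=0: formula gives 1, φ = 1 ✓
  a1=0, a2=0, a3=0, a4=1, a5=1: formula gives 1, φ = 1 ✓
  …
  a1=0, a2=1, a3=1, a4=0, a5=1: formula gives 1, but φ = 0 ✗
A single disagreement suffices: at (0,1,1,0,1) they differ, so the formula does not compute φ.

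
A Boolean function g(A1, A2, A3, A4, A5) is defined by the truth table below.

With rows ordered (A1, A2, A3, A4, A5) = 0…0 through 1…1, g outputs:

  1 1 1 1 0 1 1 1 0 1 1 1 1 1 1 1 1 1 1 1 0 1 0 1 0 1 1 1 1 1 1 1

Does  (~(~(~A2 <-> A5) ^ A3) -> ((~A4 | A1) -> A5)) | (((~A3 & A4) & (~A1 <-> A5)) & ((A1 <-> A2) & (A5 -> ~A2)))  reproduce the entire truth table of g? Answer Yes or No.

Yes

Test each input against both g and the formula:
  A1=0, A2=0, A3=0, A4=0, A5=0: formula gives 1, g = 1 ✓
  A1=0, A2=0, A3=0, A4=0, A5=1: formula gives 1, g = 1 ✓
  A1=0, A2=0, A3=0, A4=1, A5=0: formula gives 1, g = 1 ✓
  A1=0, A2=0, A3=0, A4=1, A5=1: formula gives 1, g = 1 ✓
  …and likewise for the remaining 28 rows.
All 32 rows match — the expression computes g exactly.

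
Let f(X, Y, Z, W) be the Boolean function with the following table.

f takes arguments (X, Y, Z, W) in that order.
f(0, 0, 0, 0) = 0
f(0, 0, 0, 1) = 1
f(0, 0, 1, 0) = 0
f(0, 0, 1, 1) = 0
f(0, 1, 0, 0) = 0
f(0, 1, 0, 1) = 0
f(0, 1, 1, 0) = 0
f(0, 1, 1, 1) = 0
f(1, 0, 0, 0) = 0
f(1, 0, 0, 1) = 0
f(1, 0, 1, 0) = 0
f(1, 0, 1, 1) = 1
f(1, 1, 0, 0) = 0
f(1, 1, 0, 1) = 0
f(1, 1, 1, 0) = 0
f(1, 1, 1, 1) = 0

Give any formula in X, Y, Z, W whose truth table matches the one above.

The 1-rows are (0,0,0,1), (1,0,1,1). Each contributes one minterm — ¬X·¬Y·¬Z·W; X·¬Y·Z·W — and their disjunction is a sum-of-products form of f.

f(X, Y, Z, W) = (((NOT X AND NOT Y) AND NOT Z) AND W) OR (((X AND NOT Y) AND Z) AND W)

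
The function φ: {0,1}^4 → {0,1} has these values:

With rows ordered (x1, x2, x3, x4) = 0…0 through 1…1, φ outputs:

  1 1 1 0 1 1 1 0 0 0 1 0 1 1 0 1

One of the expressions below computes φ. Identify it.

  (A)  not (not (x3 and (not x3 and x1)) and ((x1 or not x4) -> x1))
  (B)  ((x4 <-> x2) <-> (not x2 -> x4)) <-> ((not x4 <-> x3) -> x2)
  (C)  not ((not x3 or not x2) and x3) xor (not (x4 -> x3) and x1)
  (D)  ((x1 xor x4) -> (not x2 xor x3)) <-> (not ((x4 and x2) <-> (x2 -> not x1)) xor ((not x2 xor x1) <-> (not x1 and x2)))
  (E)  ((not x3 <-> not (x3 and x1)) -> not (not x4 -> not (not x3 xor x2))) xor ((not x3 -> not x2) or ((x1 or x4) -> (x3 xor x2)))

(A) fails at (0,0,0,1): the formula yields 0, φ is 1.
(B) fails at (0,0,0,0): the formula yields 0, φ is 1.
(C) fails at (0,0,1,0): the formula yields 0, φ is 1.
(E) fails at (0,0,0,0): the formula yields 0, φ is 1.
Only (D) survives; checking it on all 16 rows confirms it matches φ.

D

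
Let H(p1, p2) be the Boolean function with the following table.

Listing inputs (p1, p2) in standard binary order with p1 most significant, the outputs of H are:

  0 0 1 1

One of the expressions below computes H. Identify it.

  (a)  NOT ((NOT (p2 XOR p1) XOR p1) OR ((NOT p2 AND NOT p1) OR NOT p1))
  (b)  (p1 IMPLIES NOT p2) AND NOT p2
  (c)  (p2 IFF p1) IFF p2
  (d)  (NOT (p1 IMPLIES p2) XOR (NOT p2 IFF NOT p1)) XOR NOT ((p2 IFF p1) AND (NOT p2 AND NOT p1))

c

(a) disagrees with H on (1,0) (formula → 0, table → 1); rule it out.
(b) disagrees with H on (0,0) (formula → 1, table → 0); rule it out.
(d) disagrees with H on (0,0) (formula → 1, table → 0); rule it out.
(c) is the remaining candidate, and it agrees with H on all 4 inputs.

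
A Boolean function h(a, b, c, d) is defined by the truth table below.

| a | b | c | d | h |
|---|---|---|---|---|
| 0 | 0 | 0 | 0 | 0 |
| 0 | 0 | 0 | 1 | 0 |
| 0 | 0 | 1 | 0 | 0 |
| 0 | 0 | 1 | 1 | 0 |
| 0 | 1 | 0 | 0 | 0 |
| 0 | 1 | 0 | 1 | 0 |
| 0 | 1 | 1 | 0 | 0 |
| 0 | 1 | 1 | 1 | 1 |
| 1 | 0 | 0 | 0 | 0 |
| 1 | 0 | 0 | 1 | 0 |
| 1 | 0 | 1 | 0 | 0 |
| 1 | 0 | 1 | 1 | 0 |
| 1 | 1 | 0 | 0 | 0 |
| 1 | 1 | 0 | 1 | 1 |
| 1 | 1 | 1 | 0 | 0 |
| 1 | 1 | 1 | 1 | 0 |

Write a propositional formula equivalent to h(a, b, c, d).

h(a, b, c, d) = (((¬a ∧ b) ∧ c) ∧ d) ∨ (((a ∧ b) ∧ ¬c) ∧ d)

h=1 on 2 inputs: (0,1,1,1), (1,1,0,1). Reading each as a conjunction of literals (¬a·b·c·d, a·b·¬c·d) and taking the OR gives the canonical DNF.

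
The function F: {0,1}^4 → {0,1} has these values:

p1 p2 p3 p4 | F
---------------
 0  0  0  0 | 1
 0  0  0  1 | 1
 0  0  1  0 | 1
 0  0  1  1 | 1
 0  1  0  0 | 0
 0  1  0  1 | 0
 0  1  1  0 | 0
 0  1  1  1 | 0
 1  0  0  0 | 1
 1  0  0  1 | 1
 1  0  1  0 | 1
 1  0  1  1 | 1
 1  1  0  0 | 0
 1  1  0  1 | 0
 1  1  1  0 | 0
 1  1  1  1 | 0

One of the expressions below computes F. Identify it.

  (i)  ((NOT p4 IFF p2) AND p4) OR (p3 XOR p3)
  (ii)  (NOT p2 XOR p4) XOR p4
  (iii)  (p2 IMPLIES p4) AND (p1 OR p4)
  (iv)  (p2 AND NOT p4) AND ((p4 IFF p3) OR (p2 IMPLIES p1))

(i) disagrees with F on (0,0,0,0) (formula → 0, table → 1); rule it out.
(iii) disagrees with F on (0,0,0,0) (formula → 0, table → 1); rule it out.
(iv) disagrees with F on (0,0,0,0) (formula → 0, table → 1); rule it out.
That leaves (ii). Evaluating it on every row reproduces the table of F exactly.

ii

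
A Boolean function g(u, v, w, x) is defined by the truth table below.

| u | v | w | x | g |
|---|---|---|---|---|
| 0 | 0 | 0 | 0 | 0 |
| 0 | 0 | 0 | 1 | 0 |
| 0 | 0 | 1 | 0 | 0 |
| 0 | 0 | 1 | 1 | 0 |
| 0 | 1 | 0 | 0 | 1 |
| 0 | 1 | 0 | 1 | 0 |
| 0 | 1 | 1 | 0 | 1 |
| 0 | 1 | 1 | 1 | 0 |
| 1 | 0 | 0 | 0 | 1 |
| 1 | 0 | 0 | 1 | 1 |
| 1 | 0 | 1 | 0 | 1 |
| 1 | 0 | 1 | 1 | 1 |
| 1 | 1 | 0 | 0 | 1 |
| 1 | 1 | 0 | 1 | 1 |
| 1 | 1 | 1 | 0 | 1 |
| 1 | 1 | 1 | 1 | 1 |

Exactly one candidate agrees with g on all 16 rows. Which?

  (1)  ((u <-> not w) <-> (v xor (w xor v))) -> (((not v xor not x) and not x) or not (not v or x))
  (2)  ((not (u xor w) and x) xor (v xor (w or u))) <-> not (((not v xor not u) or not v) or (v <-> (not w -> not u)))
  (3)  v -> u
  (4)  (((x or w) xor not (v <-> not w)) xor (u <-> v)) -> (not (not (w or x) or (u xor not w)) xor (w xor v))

(2) fails at (0,0,0,0): the formula yields 1, g is 0.
(3) fails at (0,0,0,0): the formula yields 1, g is 0.
(4) fails at (0,0,0,0): the formula yields 1, g is 0.
That leaves (1). Evaluating it on every row reproduces the table of g exactly.

1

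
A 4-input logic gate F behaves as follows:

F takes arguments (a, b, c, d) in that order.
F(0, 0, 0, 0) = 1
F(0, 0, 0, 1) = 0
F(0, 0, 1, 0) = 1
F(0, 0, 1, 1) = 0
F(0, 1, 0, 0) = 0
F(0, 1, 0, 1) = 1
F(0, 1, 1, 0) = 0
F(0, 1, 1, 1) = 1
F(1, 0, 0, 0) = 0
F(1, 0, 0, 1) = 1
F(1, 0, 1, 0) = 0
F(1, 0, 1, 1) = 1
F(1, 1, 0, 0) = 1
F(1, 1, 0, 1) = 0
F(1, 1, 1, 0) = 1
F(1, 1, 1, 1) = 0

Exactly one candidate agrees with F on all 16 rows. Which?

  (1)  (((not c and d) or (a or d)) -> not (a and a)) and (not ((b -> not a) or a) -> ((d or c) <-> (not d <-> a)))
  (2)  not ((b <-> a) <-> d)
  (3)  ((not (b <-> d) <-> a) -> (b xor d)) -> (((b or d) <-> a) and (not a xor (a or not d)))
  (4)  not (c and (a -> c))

2

(1): at (0,0,0,1) it gives 1, but F = 0 — eliminated.
(3): at (1,1,0,1) it gives 1, but F = 0 — eliminated.
(4): at (0,0,0,1) it gives 1, but F = 0 — eliminated.
(2) is the remaining candidate, and it agrees with F on all 16 inputs.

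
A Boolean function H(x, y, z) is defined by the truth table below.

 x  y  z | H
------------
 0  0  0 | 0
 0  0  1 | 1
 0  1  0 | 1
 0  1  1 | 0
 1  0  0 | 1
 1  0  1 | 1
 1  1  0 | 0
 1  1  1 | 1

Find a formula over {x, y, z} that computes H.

H(x, y, z) = ¬((((¬x ∧ ¬y) ∧ ¬z) ∨ ((¬x ∧ y) ∧ z)) ∨ ((x ∧ y) ∧ ¬z))

H is 0 on only 3 rows — (0,0,0), (0,1,1), (1,1,0). Writing each as a minterm (¬x·¬y·¬z, ¬x·y·z, x·y·¬z) and OR-ing them characterizes exactly where H=0, so H is the negation of that disjunction.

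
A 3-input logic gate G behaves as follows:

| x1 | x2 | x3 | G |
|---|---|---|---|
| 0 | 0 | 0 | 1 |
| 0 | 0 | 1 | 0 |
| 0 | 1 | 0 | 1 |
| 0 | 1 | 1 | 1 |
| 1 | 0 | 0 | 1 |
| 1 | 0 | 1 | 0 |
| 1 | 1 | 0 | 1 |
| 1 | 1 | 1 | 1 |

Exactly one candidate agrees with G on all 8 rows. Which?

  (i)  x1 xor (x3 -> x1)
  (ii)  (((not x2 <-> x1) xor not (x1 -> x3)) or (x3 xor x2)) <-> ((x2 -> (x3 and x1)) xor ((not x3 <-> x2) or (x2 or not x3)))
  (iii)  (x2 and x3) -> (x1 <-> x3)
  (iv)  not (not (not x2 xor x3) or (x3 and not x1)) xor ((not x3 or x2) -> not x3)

(i) fails at (0,1,1): the formula yields 0, G is 1.
(iii) fails at (0,0,1): the formula yields 1, G is 0.
(iv) fails at (0,0,0): the formula yields 0, G is 1.
(ii) is the remaining candidate, and it agrees with G on all 8 inputs.

ii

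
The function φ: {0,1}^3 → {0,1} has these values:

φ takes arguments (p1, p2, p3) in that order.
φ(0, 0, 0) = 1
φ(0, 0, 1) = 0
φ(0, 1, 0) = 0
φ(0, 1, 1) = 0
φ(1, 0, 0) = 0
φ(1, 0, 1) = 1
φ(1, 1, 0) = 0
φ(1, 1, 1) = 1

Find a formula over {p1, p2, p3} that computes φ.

φ(p1, p2, p3) = (((~p1 & ~p2) & ~p3) | ((p1 & ~p2) & p3)) | ((p1 & p2) & p3)

Collect the rows where φ=1 — (0,0,0), (1,0,1), (1,1,1) — and write one minterm per row: ¬p1·¬p2·¬p3, p1·¬p2·p3, p1·p2·p3. Their union (logical OR) reproduces the table exactly.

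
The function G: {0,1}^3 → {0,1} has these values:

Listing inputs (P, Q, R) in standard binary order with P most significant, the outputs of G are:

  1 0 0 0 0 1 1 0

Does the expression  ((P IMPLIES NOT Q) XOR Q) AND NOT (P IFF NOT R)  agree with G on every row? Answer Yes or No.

No

Evaluate ((P IMPLIES NOT Q) XOR Q) AND NOT (P IFF NOT R) on each row and compare to G:
  P=0, Q=0, R=0: formula gives 1, G = 1 ✓
  P=0, Q=0, R=1: formula gives 0, G = 0 ✓
  P=0, Q=1, R=0: formula gives 0, G = 0 ✓
  P=0, Q=1, R=1: formula gives 0, G = 0 ✓
  P=1, Q=0, R=0: formula gives 0, G = 0 ✓
  …
  P=1, Q=1, R=0: formula gives 0, but G = 1 ✗
Row (1,1,0) is a counterexample, so the formula is not equivalent to G.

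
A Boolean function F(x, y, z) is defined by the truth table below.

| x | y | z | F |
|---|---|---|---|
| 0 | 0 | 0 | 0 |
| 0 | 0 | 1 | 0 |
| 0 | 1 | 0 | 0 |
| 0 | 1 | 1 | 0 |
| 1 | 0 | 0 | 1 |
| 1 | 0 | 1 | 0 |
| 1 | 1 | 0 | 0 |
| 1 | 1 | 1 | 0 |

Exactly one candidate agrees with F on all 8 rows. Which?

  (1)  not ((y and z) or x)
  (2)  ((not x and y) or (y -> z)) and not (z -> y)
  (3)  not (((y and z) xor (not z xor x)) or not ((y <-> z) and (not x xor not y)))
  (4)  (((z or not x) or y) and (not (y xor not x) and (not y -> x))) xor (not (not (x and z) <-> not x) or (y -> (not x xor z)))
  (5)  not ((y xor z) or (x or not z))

(1) disagrees with F on (0,0,0) (formula → 1, table → 0); rule it out.
(2) disagrees with F on (0,0,1) (formula → 1, table → 0); rule it out.
(4) disagrees with F on (0,0,0) (formula → 1, table → 0); rule it out.
(5) disagrees with F on (0,1,1) (formula → 1, table → 0); rule it out.
(3) is the remaining candidate, and it agrees with F on all 8 inputs.

3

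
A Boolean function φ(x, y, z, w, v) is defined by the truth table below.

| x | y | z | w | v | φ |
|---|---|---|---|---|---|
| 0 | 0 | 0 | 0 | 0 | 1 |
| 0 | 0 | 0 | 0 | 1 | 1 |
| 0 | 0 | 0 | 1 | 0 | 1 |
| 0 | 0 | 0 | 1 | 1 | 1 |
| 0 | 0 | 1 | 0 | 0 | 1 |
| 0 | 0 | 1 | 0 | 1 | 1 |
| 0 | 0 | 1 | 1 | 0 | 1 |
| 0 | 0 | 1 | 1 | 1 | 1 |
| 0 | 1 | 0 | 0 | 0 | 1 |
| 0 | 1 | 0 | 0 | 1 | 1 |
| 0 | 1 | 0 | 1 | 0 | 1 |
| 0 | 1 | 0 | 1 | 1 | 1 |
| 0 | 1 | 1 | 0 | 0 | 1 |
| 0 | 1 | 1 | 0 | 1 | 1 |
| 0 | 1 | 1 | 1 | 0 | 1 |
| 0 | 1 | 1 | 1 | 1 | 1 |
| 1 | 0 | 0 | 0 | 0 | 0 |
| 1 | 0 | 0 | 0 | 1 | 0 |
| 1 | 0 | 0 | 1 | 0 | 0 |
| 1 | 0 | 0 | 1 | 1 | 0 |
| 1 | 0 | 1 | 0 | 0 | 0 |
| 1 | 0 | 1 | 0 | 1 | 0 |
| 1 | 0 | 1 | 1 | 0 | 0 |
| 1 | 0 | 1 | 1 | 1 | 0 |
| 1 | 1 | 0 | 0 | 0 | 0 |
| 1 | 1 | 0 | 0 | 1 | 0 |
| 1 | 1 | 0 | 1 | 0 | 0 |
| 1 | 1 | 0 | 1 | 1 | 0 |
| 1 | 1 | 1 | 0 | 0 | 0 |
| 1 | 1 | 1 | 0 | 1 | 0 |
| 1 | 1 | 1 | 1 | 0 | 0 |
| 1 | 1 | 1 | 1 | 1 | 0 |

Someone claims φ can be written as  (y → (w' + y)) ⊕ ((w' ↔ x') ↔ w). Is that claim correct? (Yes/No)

Check the formula against φ row by row:
  x=0, y=0, z=0, w=0, v=0: formula gives 1, φ = 1 ✓
  x=0, y=0, z=0, w=0, v=1: formula gives 1, φ = 1 ✓
  x=0, y=0, z=0, w=1, v=0: formula gives 1, φ = 1 ✓
  x=0, y=0, z=0, w=1, v=1: formula gives 1, φ = 1 ✓
  … (the remaining 28 rows also agree.)
No disagreement on any input; they are logically equivalent.

Yes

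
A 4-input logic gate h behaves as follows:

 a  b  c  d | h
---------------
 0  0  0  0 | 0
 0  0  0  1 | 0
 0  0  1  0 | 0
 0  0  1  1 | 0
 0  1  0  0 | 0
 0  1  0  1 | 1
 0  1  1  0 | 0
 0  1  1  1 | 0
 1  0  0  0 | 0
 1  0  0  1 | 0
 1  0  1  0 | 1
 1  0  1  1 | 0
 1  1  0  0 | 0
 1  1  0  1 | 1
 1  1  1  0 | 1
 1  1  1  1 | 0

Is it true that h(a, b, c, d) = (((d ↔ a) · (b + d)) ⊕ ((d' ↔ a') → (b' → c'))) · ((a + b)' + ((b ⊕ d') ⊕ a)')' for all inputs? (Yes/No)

Check the formula against h row by row:
  a=0, b=0, c=0, d=0: formula gives 0, h = 0 ✓
  a=0, b=0, c=0, d=1: formula gives 0, h = 0 ✓
  a=0, b=0, c=1, d=0: formula gives 0, h = 0 ✓
  a=0, b=0, c=1, d=1: formula gives 0, h = 0 ✓
  …
  a=0, b=1, c=1, d=1: formula gives 1, but h = 0 ✗
Row (0,1,1,1) is a counterexample, so the formula is not equivalent to h.

No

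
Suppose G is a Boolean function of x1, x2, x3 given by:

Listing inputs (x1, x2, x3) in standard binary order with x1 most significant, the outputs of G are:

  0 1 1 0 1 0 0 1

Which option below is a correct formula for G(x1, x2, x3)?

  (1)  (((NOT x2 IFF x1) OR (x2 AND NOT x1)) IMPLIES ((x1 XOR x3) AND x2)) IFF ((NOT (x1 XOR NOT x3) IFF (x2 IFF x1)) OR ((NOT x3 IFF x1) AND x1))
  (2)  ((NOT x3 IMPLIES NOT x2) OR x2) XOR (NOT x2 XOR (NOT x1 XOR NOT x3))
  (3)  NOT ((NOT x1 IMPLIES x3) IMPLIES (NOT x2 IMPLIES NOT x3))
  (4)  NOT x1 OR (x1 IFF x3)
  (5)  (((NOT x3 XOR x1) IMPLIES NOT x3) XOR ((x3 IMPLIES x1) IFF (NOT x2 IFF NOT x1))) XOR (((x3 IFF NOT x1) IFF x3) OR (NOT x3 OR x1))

2

(1) fails at (0,1,0): the formula yields 0, G is 1.
(3) fails at (0,1,0): the formula yields 0, G is 1.
(4) fails at (0,0,0): the formula yields 1, G is 0.
(5) fails at (0,0,0): the formula yields 1, G is 0.
That leaves (2). Evaluating it on every row reproduces the table of G exactly.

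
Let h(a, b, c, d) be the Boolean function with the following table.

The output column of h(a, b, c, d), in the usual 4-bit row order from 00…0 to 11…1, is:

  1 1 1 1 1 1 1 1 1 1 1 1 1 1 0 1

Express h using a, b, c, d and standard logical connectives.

h(a, b, c, d) = ~(((a & b) & c) & ~d)

Only row (1,1,1,0) gives 0. So h is 1 everywhere except there — the complement of the minterm a·b·c·¬d.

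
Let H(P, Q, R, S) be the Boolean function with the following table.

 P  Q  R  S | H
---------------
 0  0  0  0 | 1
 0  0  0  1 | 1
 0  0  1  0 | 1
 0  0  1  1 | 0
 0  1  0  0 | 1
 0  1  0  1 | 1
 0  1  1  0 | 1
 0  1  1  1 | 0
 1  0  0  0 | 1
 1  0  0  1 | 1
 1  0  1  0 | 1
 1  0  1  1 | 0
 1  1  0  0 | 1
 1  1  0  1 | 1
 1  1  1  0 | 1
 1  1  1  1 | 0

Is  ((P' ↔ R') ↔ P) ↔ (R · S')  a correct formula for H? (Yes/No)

Yes

Check the formula against H row by row:
  P=0, Q=0, R=0, S=0: formula gives 1, H = 1 ✓
  P=0, Q=0, R=0, S=1: formula gives 1, H = 1 ✓
  P=0, Q=0, R=1, S=0: formula gives 1, H = 1 ✓
  P=0, Q=0, R=1, S=1: formula gives 0, H = 0 ✓
  … (the remaining 12 rows also agree.)
No disagreement on any input; they are logically equivalent.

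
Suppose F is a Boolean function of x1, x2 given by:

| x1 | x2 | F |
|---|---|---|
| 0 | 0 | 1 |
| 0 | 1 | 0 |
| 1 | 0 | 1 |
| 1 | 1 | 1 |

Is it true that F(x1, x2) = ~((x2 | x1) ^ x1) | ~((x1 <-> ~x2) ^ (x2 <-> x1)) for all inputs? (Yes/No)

Test each input against both F and the formula:
  x1=0, x2=0: formula gives 1, F = 1 ✓
  x1=0, x2=1: formula gives 0, F = 0 ✓
  x1=1, x2=0: formula gives 1, F = 1 ✓
  x1=1, x2=1: formula gives 1, F = 1 ✓
No disagreement on any input; they are logically equivalent.

Yes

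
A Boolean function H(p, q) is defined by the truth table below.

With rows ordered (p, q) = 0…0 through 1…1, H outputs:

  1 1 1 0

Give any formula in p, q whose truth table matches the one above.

H(p, q) = ~(p & q)

The output is 0 only when every input is 1 — NAND of all inputs.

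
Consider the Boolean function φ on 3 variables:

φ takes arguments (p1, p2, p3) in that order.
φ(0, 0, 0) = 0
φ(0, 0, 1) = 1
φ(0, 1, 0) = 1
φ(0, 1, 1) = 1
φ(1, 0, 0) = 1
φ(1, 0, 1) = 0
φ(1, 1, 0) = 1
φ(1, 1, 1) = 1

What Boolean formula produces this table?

φ(p1, p2, p3) = not (((not p1 and not p2) and not p3) or ((p1 and not p2) and p3))

The 0-rows are (0,0,0), (1,0,1). Take each as a conjunction (¬p1·¬p2·¬p3, p1·¬p2·p3), form their disjunction, and complement — that gives a formula that is 1 everywhere φ is.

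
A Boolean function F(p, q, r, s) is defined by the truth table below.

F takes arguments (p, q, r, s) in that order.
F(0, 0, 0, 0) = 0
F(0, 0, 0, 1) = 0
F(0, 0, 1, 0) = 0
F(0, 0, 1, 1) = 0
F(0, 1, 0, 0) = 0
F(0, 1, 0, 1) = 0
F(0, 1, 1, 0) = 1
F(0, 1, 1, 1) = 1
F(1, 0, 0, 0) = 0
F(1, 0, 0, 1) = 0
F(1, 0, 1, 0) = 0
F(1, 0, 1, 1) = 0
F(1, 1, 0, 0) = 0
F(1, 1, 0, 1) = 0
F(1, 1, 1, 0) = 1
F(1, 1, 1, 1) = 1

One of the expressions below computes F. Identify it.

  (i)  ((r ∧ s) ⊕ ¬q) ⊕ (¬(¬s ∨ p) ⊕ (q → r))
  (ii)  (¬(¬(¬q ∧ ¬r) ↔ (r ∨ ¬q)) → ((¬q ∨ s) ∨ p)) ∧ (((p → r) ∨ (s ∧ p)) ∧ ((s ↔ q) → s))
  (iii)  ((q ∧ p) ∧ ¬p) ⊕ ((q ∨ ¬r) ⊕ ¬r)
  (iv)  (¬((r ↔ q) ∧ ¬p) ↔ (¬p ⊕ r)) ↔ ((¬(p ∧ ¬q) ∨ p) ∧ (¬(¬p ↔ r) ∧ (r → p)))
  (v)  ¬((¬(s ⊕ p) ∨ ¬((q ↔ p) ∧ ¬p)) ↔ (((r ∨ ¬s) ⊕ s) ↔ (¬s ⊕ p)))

(i) fails at (0,0,0,1): the formula yields 1, F is 0.
(ii) fails at (0,0,0,1): the formula yields 1, F is 0.
(iv) fails at (0,0,1,0): the formula yields 1, F is 0.
(v) fails at (0,0,1,1): the formula yields 1, F is 0.
That leaves (iii). Evaluating it on every row reproduces the table of F exactly.

iii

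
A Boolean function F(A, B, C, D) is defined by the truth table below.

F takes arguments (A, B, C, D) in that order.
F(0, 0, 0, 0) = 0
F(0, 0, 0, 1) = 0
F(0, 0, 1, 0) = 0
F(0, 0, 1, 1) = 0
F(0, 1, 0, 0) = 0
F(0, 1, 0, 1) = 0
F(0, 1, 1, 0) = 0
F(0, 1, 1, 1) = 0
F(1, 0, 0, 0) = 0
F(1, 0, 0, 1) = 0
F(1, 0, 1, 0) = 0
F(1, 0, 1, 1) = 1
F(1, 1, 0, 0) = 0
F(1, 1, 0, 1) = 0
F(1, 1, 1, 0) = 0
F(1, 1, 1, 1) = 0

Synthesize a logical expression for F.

Only row (1,0,1,1) gives 1. That row's minterm A·¬B·C·D is F directly.

F(A, B, C, D) = ((A · B') · C) · D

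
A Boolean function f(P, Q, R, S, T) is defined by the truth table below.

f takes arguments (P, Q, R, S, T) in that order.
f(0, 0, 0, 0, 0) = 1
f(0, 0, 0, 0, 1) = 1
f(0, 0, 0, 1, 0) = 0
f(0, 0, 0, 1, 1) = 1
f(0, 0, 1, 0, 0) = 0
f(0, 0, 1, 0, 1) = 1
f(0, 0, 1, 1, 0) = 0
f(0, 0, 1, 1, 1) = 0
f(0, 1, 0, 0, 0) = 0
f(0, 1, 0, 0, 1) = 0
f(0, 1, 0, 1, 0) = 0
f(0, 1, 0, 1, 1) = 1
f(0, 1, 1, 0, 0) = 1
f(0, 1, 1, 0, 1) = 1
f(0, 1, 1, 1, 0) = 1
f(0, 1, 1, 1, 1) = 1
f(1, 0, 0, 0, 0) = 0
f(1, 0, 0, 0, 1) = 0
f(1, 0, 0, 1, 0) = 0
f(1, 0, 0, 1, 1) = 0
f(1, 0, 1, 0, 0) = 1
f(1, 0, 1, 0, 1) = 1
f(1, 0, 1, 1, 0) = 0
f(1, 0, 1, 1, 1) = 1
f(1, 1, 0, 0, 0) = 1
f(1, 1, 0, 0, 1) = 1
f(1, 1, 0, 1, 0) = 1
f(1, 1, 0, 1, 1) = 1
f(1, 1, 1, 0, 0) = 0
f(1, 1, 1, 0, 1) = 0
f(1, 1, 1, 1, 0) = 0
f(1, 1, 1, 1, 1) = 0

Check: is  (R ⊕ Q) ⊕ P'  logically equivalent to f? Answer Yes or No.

Check the formula against f row by row:
  P=0, Q=0, R=0, S=0, T=0: formula gives 1, f = 1 ✓
  P=0, Q=0, R=0, S=0, T=1: formula gives 1, f = 1 ✓
  P=0, Q=0, R=0, S=1, T=0: formula gives 1, but f = 0 ✗
Since they disagree at (0,0,0,1,0), the expression is not a correct formula for f.

No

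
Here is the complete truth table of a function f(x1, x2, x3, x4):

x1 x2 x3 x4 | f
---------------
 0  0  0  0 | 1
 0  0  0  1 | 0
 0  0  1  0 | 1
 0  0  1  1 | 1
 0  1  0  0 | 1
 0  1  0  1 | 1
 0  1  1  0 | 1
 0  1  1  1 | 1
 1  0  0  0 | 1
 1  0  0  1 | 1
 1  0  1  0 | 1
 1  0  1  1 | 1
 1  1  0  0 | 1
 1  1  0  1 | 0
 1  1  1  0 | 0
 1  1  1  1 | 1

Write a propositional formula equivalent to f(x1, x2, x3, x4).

The 0-rows are (0,0,0,1), (1,1,0,1), (1,1,1,0). Take each as a conjunction (¬x1·¬x2·¬x3·x4, x1·x2·¬x3·x4, x1·x2·x3·¬x4), form their disjunction, and complement — that gives a formula that is 1 everywhere f is.

f(x1, x2, x3, x4) = ¬(((((¬x1 ∧ ¬x2) ∧ ¬x3) ∧ x4) ∨ (((x1 ∧ x2) ∧ ¬x3) ∧ x4)) ∨ (((x1 ∧ x2) ∧ x3) ∧ ¬x4))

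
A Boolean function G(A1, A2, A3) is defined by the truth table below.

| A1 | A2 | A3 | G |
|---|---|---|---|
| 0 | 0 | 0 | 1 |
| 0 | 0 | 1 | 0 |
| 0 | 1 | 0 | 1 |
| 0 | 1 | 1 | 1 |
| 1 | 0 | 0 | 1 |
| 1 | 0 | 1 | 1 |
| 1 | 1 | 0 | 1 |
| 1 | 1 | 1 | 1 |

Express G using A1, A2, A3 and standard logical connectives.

G(A1, A2, A3) = NOT ((NOT A1 AND NOT A2) AND A3)

Only row (0,0,1) gives 0. So G is 1 everywhere except there — the complement of the minterm ¬A1·¬A2·A3.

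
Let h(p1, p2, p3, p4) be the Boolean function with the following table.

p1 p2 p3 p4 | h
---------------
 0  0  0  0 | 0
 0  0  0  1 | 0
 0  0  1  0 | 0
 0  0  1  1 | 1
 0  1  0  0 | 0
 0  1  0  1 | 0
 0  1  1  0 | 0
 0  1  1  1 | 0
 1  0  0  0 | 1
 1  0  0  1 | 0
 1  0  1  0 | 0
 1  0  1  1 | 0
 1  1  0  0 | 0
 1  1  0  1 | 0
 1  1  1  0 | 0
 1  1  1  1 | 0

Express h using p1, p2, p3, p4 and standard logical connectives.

Collect the rows where h=1 — (0,0,1,1), (1,0,0,0) — and write one minterm per row: ¬p1·¬p2·p3·p4, p1·¬p2·¬p3·¬p4. Their union (logical OR) reproduces the table exactly.

h(p1, p2, p3, p4) = (((NOT p1 AND NOT p2) AND p3) AND p4) OR (((p1 AND NOT p2) AND NOT p3) AND NOT p4)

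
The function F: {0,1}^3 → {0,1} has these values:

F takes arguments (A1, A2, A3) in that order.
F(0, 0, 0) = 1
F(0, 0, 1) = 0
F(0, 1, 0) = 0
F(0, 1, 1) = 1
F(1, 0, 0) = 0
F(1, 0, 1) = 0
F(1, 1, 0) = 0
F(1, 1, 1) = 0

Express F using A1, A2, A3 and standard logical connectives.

Collect the rows where F=1 — (0,0,0), (0,1,1) — and write one minterm per row: ¬A1·¬A2·¬A3, ¬A1·A2·A3. Their union (logical OR) reproduces the table exactly.

F(A1, A2, A3) = ((not A1 and not A2) and not A3) or ((not A1 and A2) and A3)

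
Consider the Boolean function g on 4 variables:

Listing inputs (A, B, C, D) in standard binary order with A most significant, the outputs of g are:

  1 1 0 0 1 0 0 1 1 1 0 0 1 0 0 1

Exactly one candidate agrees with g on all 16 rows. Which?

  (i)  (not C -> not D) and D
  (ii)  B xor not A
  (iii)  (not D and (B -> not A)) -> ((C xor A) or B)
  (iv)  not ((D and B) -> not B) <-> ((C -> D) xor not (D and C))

(i): at (0,0,0,0) it gives 0, but g = 1 — eliminated.
(ii): at (0,0,1,0) it gives 1, but g = 0 — eliminated.
(iii): at (0,0,0,0) it gives 0, but g = 1 — eliminated.
That leaves (iv). Evaluating it on every row reproduces the table of g exactly.

iv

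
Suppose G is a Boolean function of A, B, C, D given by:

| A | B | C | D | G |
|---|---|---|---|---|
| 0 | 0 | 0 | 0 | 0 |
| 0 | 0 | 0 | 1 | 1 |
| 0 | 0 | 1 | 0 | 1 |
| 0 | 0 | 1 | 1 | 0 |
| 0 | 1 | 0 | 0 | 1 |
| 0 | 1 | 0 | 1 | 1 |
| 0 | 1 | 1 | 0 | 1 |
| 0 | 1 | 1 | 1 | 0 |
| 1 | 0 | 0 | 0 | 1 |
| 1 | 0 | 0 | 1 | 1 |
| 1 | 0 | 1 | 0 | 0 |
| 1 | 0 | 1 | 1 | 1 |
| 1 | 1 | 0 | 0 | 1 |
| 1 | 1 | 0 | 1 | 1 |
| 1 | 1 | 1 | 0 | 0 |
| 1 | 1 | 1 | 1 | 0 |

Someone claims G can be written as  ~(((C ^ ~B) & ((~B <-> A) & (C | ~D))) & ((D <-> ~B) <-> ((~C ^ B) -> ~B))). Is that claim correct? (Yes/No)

Check the formula against G row by row:
  A=0, B=0, C=0, D=0: formula gives 1, but G = 0 ✗
Row (0,0,0,0) is a counterexample, so the formula is not equivalent to G.

No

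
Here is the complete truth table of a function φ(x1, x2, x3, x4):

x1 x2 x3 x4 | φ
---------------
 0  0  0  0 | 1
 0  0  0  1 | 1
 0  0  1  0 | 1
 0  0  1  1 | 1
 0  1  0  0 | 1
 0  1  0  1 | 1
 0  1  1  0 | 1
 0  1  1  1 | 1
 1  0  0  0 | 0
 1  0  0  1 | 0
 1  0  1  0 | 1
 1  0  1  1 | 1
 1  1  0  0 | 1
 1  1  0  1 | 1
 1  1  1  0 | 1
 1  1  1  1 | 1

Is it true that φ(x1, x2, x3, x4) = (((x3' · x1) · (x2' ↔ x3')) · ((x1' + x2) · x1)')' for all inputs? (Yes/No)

Check the formula against φ row by row:
  x1=0, x2=0, x3=0, x4=0: formula gives 1, φ = 1 ✓
  x1=0, x2=0, x3=0, x4=1: formula gives 1, φ = 1 ✓
  x1=0, x2=0, x3=1, x4=0: formula gives 1, φ = 1 ✓
  x1=0, x2=0, x3=1, x4=1: formula gives 1, φ = 1 ✓
  …and likewise for the remaining 12 rows.
No disagreement on any input; they are logically equivalent.

Yes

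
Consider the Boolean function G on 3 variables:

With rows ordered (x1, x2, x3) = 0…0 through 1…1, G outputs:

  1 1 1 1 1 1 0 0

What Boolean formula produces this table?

G is 0 on only 2 rows — (1,1,0), (1,1,1). Writing each as a minterm (x1·x2·¬x3, x1·x2·x3) and OR-ing them characterizes exactly where G=0, so G is the negation of that disjunction.

G(x1, x2, x3) = not (((x1 and x2) and not x3) or ((x1 and x2) and x3))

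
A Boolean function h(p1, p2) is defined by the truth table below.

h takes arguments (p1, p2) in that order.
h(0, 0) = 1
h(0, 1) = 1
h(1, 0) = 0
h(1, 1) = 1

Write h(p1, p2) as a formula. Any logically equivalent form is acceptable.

Only row (1,0) gives 0. So h is 1 everywhere except there — the complement of the minterm p1·¬p2.

h(p1, p2) = ¬(p1 ∧ ¬p2)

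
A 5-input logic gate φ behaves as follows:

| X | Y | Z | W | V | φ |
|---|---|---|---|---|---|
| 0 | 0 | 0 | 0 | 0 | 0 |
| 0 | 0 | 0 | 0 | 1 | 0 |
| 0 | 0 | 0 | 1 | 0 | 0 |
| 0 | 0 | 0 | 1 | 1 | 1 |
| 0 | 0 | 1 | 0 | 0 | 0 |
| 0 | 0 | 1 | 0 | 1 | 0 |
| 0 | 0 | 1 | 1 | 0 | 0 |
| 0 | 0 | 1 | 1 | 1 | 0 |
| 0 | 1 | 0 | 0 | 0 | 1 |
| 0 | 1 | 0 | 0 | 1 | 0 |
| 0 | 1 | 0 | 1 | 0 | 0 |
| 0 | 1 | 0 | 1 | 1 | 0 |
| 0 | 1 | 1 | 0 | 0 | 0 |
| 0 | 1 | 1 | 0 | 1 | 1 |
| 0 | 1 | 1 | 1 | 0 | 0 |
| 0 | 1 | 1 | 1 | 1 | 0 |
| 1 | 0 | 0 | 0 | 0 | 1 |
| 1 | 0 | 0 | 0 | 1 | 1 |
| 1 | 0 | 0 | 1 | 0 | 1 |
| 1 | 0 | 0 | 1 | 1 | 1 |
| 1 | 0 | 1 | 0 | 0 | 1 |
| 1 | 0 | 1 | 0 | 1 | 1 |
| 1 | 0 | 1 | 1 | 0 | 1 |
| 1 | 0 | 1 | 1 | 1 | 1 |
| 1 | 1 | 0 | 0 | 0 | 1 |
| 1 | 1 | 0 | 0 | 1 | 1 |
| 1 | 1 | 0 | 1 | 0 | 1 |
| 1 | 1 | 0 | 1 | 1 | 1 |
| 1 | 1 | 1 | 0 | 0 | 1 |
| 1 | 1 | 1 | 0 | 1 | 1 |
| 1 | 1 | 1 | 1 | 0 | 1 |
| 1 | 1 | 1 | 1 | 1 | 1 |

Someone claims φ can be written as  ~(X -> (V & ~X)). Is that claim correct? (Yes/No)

Evaluate ~(X -> (V & ~X)) on each row and compare to φ:
  X=0, Y=0, Z=0, W=0, V=0: formula gives 0, φ = 0 ✓
  X=0, Y=0, Z=0, W=0, V=1: formula gives 0, φ = 0 ✓
  X=0, Y=0, Z=0, W=1, V=0: formula gives 0, φ = 0 ✓
  X=0, Y=0, Z=0, W=1, V=1: formula gives 0, but φ = 1 ✗
Row (0,0,0,1,1) is a counterexample, so the formula is not equivalent to φ.

No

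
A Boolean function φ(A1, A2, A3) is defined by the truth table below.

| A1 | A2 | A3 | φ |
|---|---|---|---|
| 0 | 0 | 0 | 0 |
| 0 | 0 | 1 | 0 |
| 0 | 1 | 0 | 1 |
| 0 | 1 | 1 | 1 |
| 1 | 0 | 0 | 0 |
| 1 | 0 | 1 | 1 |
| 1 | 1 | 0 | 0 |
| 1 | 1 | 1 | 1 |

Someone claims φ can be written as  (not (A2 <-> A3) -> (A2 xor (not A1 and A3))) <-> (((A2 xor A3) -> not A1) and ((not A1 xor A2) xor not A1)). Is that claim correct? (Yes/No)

Test each input against both φ and the formula:
  A1=0, A2=0, A3=0: formula gives 0, φ = 0 ✓
  A1=0, A2=0, A3=1: formula gives 0, φ = 0 ✓
  A1=0, A2=1, A3=0: formula gives 1, φ = 1 ✓
  A1=0, A2=1, A3=1: formula gives 1, φ = 1 ✓
  A1=1, A2=0, A3=0: formula gives 0, φ = 0 ✓
  …and likewise for the remaining 3 rows.
Every row agrees, so the formula is equivalent.

Yes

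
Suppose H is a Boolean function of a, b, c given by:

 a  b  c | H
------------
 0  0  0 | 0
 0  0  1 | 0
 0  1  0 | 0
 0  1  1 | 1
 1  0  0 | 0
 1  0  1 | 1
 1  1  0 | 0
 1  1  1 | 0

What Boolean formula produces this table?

H(a, b, c) = ((NOT a AND b) AND c) OR ((a AND NOT b) AND c)

Collect the rows where H=1 — (0,1,1), (1,0,1) — and write one minterm per row: ¬a·b·c, a·¬b·c. Their union (logical OR) reproduces the table exactly.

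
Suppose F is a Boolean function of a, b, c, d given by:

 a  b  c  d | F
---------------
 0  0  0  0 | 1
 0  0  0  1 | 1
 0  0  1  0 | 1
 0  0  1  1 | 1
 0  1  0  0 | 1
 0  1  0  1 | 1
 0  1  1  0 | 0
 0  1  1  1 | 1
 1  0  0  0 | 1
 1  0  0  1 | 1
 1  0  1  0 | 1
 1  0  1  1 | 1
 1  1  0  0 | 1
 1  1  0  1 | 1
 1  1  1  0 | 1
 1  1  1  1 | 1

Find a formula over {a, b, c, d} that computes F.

F(a, b, c, d) = ¬(((¬a ∧ b) ∧ c) ∧ ¬d)

F is 0 on exactly one input, (0,1,1,0), whose minterm is ¬a·b·c·¬d. So F is the negation of that single conjunction.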